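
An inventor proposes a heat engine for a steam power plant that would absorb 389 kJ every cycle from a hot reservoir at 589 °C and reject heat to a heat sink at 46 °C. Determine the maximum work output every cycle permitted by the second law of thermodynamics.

T_H = 589 °C → 589 + 273.15 = 862.15 K.
T_C = 46 °C → 46 + 273.15 = 319.15 K.
The upper bound on efficiency is η_max = 1 − T_C/T_H = 1 − 319.15/862.15 = 0.6298.
W_max = η_max · Q_H = 0.6298 × 389 = 245 kJ.

W_max ≈ 245 kJ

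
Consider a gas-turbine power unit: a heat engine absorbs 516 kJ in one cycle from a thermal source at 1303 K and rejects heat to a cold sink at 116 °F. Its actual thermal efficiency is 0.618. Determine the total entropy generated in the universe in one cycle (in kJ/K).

ΔS_univ ≈ 0.220 kJ/K

T_C = 116 °F → (116 − 32) × 5/9 = 46.67 °C = 319.82 K.
W = η·Q_H = 0.618 × 516 = 318.9 kJ, so Q_C = Q_H − W = 197.1 kJ.
Entropy balance on the reservoirs: −Q_H/T_H = -0.3960 kJ/K, +Q_C/T_C = 0.6163 kJ/K.
ΔS_univ = −Q_H/T_H + Q_C/T_C = 0.220 kJ/K (> 0, since η = 0.618 < η_Carnot = 0.755).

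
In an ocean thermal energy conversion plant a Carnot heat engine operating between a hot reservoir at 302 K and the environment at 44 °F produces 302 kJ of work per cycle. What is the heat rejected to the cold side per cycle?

Q_C ≈ 3810 kJ

T_C = 44 °F → (44 − 32) × 5/9 = 6.67 °C = 279.82 K.
Carnot efficiency: η = 1 − T_C/T_H = 1 − 279.82/302.00 = 0.0735.
Since Q_C/Q_H = T_C/T_H and Q_H = W/η, Q_C = W·T_C/(T_H − T_C) = 302 × 279.82/22.18 = 3810 kJ.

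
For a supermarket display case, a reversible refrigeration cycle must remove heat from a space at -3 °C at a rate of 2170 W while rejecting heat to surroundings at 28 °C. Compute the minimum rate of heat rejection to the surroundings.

Q̇_H ≈ 2420 W

T_H = 28 °C → 28 + 273.15 = 301.15 K.
T_C = -3 °C → -3 + 273.15 = 270.15 K.
For a reversible cycle Q_H/Q_C = T_H/T_C, so Q_H = Q_C·T_H/T_C = 2170 × 301.15/270.15 = 2420 W.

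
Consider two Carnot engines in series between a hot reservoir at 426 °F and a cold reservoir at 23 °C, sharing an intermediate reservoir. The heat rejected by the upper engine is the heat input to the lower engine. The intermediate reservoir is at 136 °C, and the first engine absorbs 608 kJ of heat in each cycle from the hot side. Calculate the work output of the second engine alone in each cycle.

T_H = 426 °F → (426 − 32) × 5/9 = 218.89 °C = 492.04 K.
T_C = 23 °C → 23 + 273.15 = 296.15 K.
T_m = 136 °C → 136 + 273.15 = 409.15 K.
Heat entering the second stage: Q_m = Q_H·(T_m/T_H) = 608 × 409.15/492.04 = 506 kJ.
Second-stage efficiency η₂ = 1 − T_C/T_m = 1 − 296.15/409.15 = 0.2762, so W₂ = η₂·Q_m = 140 kJ.

W₂ ≈ 140 kJ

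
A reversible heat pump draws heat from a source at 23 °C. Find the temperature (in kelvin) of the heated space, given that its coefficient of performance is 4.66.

T_C = 23 °C → 23 + 273.15 = 296.15 K.
COP_HP = T_H/(T_H − T_C) ⇒ T_H = T_C·COP_HP/(COP_HP − 1) = 296.15 × 4.66/(4.66 − 1) = 377.1 K.

T_H ≈ 377.1 K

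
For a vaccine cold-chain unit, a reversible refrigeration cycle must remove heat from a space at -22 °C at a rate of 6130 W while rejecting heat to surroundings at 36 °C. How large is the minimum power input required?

T_H = 36 °C → 36 + 273.15 = 309.15 K.
T_C = -22 °C → -22 + 273.15 = 251.15 K.
Carnot COP: COP_R = T_C/(T_H − T_C) = 251.15/58.00 = 4.3302.
W = Q_C/COP_R = 6130/4.3302 = 1420 W.

Ẇ_in ≈ 1420 W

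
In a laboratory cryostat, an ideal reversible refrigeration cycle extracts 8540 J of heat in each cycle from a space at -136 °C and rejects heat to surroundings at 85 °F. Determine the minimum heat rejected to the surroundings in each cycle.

T_H = 85 °F → (85 − 32) × 5/9 = 29.44 °C = 302.59 K.
T_C = -136 °C → -136 + 273.15 = 137.15 K.
For a reversible cycle Q_H/Q_C = T_H/T_C, so Q_H = Q_C·T_H/T_C = 8540 × 302.59/137.15 = 18800 J.

Q_H ≈ 18800 J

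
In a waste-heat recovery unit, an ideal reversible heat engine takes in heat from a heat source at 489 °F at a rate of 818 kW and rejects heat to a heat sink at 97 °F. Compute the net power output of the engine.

Ẇ ≈ 338 kW

T_H = 489 °F → (489 − 32) × 5/9 = 253.89 °C = 527.04 K.
T_C = 97 °F → (97 − 32) × 5/9 = 36.11 °C = 309.26 K.
Since the cycle is reversible, η = 1 − T_C/T_H = 1 − 309.26/527.04 = 0.4132.
W = η·Q_H = 0.4132 × 818 = 338 kW.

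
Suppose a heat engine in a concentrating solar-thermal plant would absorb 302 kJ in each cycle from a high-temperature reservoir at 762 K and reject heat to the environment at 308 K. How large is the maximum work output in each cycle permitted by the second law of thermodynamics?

No engine can exceed the Carnot limit: η_max = 1 − T_C/T_H = 1 − 308.00/762.00 = 0.5958.
W_max = η_max · Q_H = 0.5958 × 302 = 180 kJ.

W_max ≈ 180 kJ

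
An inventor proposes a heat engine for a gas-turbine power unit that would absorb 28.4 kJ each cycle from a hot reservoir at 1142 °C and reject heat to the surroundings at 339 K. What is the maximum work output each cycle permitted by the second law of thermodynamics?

T_H = 1142 °C → 1142 + 273.15 = 1415.15 K.
No engine can exceed the Carnot limit: η_max = 1 − T_C/T_H = 1 − 339.00/1415.15 = 0.7604.
W_max = η_max · Q_H = 0.7604 × 28.4 = 21.6 kJ.

W_max ≈ 21.6 kJ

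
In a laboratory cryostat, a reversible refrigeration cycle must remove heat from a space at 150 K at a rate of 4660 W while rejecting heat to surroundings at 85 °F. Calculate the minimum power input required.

Ẇ_in ≈ 4740 W

T_H = 85 °F → (85 − 32) × 5/9 = 29.44 °C = 302.59 K.
The reversible coefficient of performance is COP_R = T_C/(T_H − T_C) = 150.00/152.59 = 0.9830.
W = Q_C/COP_R = 4660/0.9830 = 4740 W.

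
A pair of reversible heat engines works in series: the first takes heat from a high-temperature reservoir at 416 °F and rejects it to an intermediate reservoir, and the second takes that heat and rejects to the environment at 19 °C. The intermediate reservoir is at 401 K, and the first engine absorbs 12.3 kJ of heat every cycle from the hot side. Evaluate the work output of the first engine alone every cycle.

T_H = 416 °F → (416 − 32) × 5/9 = 213.33 °C = 486.48 K.
T_C = 19 °C → 19 + 273.15 = 292.15 K.
First-stage efficiency η₁ = 1 − T_m/T_H = 1 − 401.00/486.48 = 0.1757.
W₁ = η₁·Q_H = 0.1757 × 12.3 = 2.161 kJ.

W₁ ≈ 2.161 kJ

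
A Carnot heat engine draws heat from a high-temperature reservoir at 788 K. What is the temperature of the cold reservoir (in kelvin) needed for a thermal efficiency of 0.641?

T_C ≈ 283 K

From η = 1 − T_C/T_H, T_C = T_H·(1 − η) = 788.00 × (1 − 0.641) = 283 K.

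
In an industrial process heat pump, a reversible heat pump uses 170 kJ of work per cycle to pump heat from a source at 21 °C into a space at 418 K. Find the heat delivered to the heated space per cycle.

T_C = 21 °C → 21 + 273.15 = 294.15 K.
The Carnot heat-pump COP is COP_HP = T_H/(T_H − T_C) = 418.00/123.85 = 3.3751.
Q_H = COP_HP · W = 3.3751 × 170 = 574 kJ.

Q_H ≈ 574 kJ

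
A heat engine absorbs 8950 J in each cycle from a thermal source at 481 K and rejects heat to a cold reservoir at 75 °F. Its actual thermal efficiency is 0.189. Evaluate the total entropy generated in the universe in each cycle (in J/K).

ΔS_univ ≈ 5.829 J/K

T_C = 75 °F → (75 − 32) × 5/9 = 23.89 °C = 297.04 K.
W = η·Q_H = 0.189 × 8950 = 1692 J, so Q_C = Q_H − W = 7258 J.
Entropy balance on the reservoirs: −Q_H/T_H = -18.61 J/K, +Q_C/T_C = 24.44 J/K.
ΔS_univ = −Q_H/T_H + Q_C/T_C = 5.829 J/K (> 0, since η = 0.189 < η_Carnot = 0.382).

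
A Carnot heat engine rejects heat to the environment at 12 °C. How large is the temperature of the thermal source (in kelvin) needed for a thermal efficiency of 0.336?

T_H ≈ 429 K

T_C = 12 °C → 12 + 273.15 = 285.15 K.
From η = 1 − T_C/T_H, solving for T_H gives T_H = T_C/(1 − η) = 285.15/(1 − 0.336) = 429 K.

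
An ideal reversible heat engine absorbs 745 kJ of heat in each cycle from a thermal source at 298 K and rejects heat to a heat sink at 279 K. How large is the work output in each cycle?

For a reversible engine, η = 1 − T_C/T_H = 1 − 279.00/298.00 = 0.0638.
W = η·Q_H = 0.0638 × 745 = 47.50 kJ.

W ≈ 47.50 kJ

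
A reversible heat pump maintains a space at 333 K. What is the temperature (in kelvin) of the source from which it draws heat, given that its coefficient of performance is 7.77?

COP_HP = T_H/(T_H − T_C) ⇒ T_C = T_H·(COP_HP − 1)/COP_HP = 333.00 × (7.77 − 1)/7.77 = 290 K.

T_C ≈ 290 K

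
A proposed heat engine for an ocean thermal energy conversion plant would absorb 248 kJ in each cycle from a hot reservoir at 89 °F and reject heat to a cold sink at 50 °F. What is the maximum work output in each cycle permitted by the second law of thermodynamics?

W_max ≈ 17.6 kJ

T_H = 89 °F → (89 − 32) × 5/9 = 31.67 °C = 304.82 K.
T_C = 50 °F → (50 − 32) × 5/9 = 10.00 °C = 283.15 K.
No engine can exceed the Carnot limit: η_max = 1 − T_C/T_H = 1 − 283.15/304.82 = 0.0711.
W_max = η_max · Q_H = 0.0711 × 248 = 17.6 kJ.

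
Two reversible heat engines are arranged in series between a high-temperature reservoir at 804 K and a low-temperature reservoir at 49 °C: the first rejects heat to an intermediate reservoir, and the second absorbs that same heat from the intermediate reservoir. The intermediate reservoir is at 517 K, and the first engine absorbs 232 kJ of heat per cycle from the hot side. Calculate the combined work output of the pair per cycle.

W_total ≈ 139.0 kJ

T_C = 49 °C → 49 + 273.15 = 322.15 K.
Two reversible stages in series are equivalent to a single Carnot engine between T_H and T_C, so η_total = 1 − T_C/T_H = 1 − 322.15/804.00 = 0.5993.
W_total = η_total · Q_H = 0.5993 × 232 = 139.0 kJ.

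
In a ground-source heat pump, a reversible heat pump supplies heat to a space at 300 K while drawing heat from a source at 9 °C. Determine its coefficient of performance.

COP_HP ≈ 16.8

T_C = 9 °C → 9 + 273.15 = 282.15 K.
The Carnot heat-pump COP is COP_HP = T_H/(T_H − T_C) = 300.00/(300.00 − 282.15) = 16.8.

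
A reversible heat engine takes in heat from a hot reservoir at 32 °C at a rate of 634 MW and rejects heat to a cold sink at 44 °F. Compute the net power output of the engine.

T_H = 32 °C → 32 + 273.15 = 305.15 K.
T_C = 44 °F → (44 − 32) × 5/9 = 6.67 °C = 279.82 K.
Carnot efficiency: η = 1 − T_C/T_H = 1 − 279.82/305.15 = 0.0830.
W = η·Q_H = 0.0830 × 634 = 52.6 MW.

Ẇ ≈ 52.6 MW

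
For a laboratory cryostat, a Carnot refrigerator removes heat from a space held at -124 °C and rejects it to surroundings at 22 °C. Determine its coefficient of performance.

T_H = 22 °C → 22 + 273.15 = 295.15 K.
T_C = -124 °C → -124 + 273.15 = 149.15 K.
For a reversible refrigerator, COP_R = T_C/(T_H − T_C) = 149.15/(295.15 − 149.15) = 1.02.

COP_R ≈ 1.02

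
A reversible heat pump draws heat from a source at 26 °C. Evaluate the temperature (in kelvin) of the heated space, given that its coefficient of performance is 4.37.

T_H ≈ 388 K

T_C = 26 °C → 26 + 273.15 = 299.15 K.
COP_HP = T_H/(T_H − T_C) ⇒ T_H = T_C·COP_HP/(COP_HP − 1) = 299.15 × 4.37/(4.37 − 1) = 388 K.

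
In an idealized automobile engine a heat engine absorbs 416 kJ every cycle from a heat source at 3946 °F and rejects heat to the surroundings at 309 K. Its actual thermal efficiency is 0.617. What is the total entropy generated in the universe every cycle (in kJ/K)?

ΔS_univ ≈ 0.346 kJ/K

T_H = 3946 °F → (3946 − 32) × 5/9 = 2174.44 °C = 2447.59 K.
W = η·Q_H = 0.617 × 416 = 256.7 kJ, so Q_C = Q_H − W = 159.3 kJ.
Reservoir entropy changes: ΔS_H = −Q_H/T_H = −416/2447.59 = -0.1700 kJ/K and ΔS_C = +Q_C/T_C = 159.3/309.00 = 0.5156 kJ/K.
ΔS_univ = −Q_H/T_H + Q_C/T_C = 0.346 kJ/K (> 0, since η = 0.617 < η_Carnot = 0.874).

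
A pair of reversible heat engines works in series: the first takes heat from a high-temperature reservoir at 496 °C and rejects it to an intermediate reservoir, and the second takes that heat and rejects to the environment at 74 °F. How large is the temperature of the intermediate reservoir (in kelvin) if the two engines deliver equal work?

T_H = 496 °C → 496 + 273.15 = 769.15 K.
T_C = 74 °F → (74 − 32) × 5/9 = 23.33 °C = 296.48 K.
For reversible stages Q_m = Q_H·(T_m/T_H). Setting W₁ = Q_H(1 − T_m/T_H) equal to W₂ = Q_m(1 − T_C/T_m) = Q_H·(T_m − T_C)/T_H gives T_H − T_m = T_m − T_C, so T_m = (T_H + T_C)/2 = (769.15 + 296.48)/2 = 533 K.

T_m ≈ 533 K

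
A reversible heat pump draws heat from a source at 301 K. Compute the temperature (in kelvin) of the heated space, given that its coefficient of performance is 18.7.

COP_HP = T_H/(T_H − T_C) ⇒ T_H = T_C·COP_HP/(COP_HP − 1) = 301.00 × 18.7/(18.7 − 1) = 318.0 K.

T_H ≈ 318.0 K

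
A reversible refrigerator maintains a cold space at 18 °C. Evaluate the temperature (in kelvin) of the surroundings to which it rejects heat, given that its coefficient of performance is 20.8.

T_C = 18 °C → 18 + 273.15 = 291.15 K.
COP_R = T_C/(T_H − T_C) ⇒ T_H = T_C·(1 + 1/COP_R) = 291.15 × (1 + 1/20.8) = 305 K.

T_H ≈ 305 K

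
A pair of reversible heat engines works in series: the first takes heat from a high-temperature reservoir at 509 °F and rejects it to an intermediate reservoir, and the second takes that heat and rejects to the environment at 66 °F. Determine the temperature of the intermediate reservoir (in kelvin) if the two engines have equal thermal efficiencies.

T_H = 509 °F → (509 − 32) × 5/9 = 265.00 °C = 538.15 K.
T_C = 66 °F → (66 − 32) × 5/9 = 18.89 °C = 292.04 K.
Equal efficiencies require 1 − T_m/T_H = 1 − T_C/T_m, i.e. T_m/T_H = T_C/T_m, so T_m = √(T_H·T_C) = √(538.15 × 292.04) = 396.4 K.

T_m ≈ 396.4 K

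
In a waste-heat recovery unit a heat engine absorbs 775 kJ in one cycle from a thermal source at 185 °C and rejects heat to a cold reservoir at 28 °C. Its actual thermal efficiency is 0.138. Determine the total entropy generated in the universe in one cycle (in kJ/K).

T_H = 185 °C → 185 + 273.15 = 458.15 K.
T_C = 28 °C → 28 + 273.15 = 301.15 K.
W = η·Q_H = 0.138 × 775 = 107.0 kJ, so Q_C = Q_H − W = 668.0 kJ.
Entropy balance on the reservoirs: −Q_H/T_H = -1.692 kJ/K, +Q_C/T_C = 2.218 kJ/K.
ΔS_univ = −Q_H/T_H + Q_C/T_C = 0.5267 kJ/K (> 0, since η = 0.138 < η_Carnot = 0.343).

ΔS_univ ≈ 0.5267 kJ/K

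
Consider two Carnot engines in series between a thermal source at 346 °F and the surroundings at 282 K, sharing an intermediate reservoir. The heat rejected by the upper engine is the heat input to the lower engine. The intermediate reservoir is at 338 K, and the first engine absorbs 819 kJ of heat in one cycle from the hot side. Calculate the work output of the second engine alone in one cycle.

T_H = 346 °F → (346 − 32) × 5/9 = 174.44 °C = 447.59 K.
Heat entering the second stage: Q_m = Q_H·(T_m/T_H) = 819 × 338.00/447.59 = 618.5 kJ.
Second-stage efficiency η₂ = 1 − T_C/T_m = 1 − 282.00/338.00 = 0.1657, so W₂ = η₂·Q_m = 102.5 kJ.

W₂ ≈ 102.5 kJ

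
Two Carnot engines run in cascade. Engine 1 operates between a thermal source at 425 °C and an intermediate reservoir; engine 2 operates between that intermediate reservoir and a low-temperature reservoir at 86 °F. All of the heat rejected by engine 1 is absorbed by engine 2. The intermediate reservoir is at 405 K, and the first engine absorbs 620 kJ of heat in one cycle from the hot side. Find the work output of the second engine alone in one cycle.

W₂ ≈ 90.45 kJ

T_H = 425 °C → 425 + 273.15 = 698.15 K.
T_C = 86 °F → (86 − 32) × 5/9 = 30.00 °C = 303.15 K.
Heat entering the second stage: Q_m = Q_H·(T_m/T_H) = 620 × 405.00/698.15 = 359.7 kJ.
Second-stage efficiency η₂ = 1 − T_C/T_m = 1 − 303.15/405.00 = 0.2515, so W₂ = η₂·Q_m = 90.45 kJ.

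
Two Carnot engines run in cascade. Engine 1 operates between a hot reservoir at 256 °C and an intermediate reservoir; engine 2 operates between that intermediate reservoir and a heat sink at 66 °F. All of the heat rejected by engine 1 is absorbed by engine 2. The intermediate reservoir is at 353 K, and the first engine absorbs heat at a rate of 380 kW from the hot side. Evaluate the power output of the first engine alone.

Ẇ₁ ≈ 126 kW

T_H = 256 °C → 256 + 273.15 = 529.15 K.
T_C = 66 °F → (66 − 32) × 5/9 = 18.89 °C = 292.04 K.
First-stage efficiency η₁ = 1 − T_m/T_H = 1 − 353.00/529.15 = 0.3329.
W₁ = η₁·Q_H = 0.3329 × 380 = 126 kW.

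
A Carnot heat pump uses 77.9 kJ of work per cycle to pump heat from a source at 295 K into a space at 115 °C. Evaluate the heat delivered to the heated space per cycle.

T_H = 115 °C → 115 + 273.15 = 388.15 K.
Reversible heating COP: COP_HP = T_H/(T_H − T_C) = 388.15/93.15 = 4.1669.
Q_H = COP_HP · W = 4.1669 × 77.9 = 325 kJ.

Q_H ≈ 325 kJ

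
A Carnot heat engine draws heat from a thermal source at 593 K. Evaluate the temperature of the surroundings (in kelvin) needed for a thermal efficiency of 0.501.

T_C ≈ 296 K

From η = 1 − T_C/T_H, T_C = T_H·(1 − η) = 593.00 × (1 − 0.501) = 296 K.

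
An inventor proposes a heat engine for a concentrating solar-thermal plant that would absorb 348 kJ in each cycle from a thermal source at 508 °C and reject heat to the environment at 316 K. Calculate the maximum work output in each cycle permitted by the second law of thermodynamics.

W_max ≈ 207 kJ

T_H = 508 °C → 508 + 273.15 = 781.15 K.
The upper bound on efficiency is η_max = 1 − T_C/T_H = 1 − 316.00/781.15 = 0.5955.
W_max = η_max · Q_H = 0.5955 × 348 = 207 kJ.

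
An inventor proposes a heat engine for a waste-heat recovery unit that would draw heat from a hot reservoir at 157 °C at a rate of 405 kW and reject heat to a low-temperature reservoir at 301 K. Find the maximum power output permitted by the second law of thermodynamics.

T_H = 157 °C → 157 + 273.15 = 430.15 K.
No engine can exceed the Carnot limit: η_max = 1 − T_C/T_H = 1 − 301.00/430.15 = 0.3002.
W_max = η_max · Q_H = 0.3002 × 405 = 122 kW.

Ẇ_max ≈ 122 kW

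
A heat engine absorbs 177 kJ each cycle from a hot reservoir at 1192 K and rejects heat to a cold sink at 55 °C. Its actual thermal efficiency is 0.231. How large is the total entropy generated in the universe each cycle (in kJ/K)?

T_C = 55 °C → 55 + 273.15 = 328.15 K.
W = η·Q_H = 0.231 × 177 = 40.89 kJ, so Q_C = Q_H − W = 136.1 kJ.
Entropy balance on the reservoirs: −Q_H/T_H = -0.1485 kJ/K, +Q_C/T_C = 0.4148 kJ/K.
ΔS_univ = −Q_H/T_H + Q_C/T_C = 0.2663 kJ/K (> 0, since η = 0.231 < η_Carnot = 0.725).

ΔS_univ ≈ 0.2663 kJ/K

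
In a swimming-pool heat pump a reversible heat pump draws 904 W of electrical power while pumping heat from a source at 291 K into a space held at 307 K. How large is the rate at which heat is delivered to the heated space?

Q̇_H ≈ 17300 W

Reversible heating COP: COP_HP = T_H/(T_H − T_C) = 307.00/16.00 = 19.1875.
Q_H = COP_HP · W = 19.1875 × 904 = 17300 W.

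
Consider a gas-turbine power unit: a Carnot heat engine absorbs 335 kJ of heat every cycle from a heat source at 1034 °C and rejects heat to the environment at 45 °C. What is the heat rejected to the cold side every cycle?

T_H = 1034 °C → 1034 + 273.15 = 1307.15 K.
T_C = 45 °C → 45 + 273.15 = 318.15 K.
For a reversible engine, η = 1 − T_C/T_H = 1 − 318.15/1307.15 = 0.7566.
For a reversible cycle Q_C/Q_H = T_C/T_H, so Q_C = 335 × 318.15/1307.15 = 81.5 kJ.

Q_C ≈ 81.5 kJ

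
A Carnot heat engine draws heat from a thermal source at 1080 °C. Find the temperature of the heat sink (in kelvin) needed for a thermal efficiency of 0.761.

T_H = 1080 °C → 1080 + 273.15 = 1353.15 K.
From η = 1 − T_C/T_H, T_C = T_H·(1 − η) = 1353.15 × (1 − 0.761) = 323 K.

T_C ≈ 323 K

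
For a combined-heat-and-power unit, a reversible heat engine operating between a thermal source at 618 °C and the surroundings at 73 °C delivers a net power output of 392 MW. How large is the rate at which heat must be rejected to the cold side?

T_H = 618 °C → 618 + 273.15 = 891.15 K.
T_C = 73 °C → 73 + 273.15 = 346.15 K.
For a reversible engine, η = 1 − T_C/T_H = 1 − 346.15/891.15 = 0.6116.
Since Q_C/Q_H = T_C/T_H and Q_H = W/η, Q_C = W·T_C/(T_H − T_C) = 392 × 346.15/545.00 = 249.0 MW.

Q̇_C ≈ 249.0 MW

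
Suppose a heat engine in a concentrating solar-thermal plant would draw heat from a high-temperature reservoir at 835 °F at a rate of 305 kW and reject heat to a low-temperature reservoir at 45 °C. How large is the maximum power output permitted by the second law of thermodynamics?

Ẇ_max ≈ 170 kW

T_H = 835 °F → (835 − 32) × 5/9 = 446.11 °C = 719.26 K.
T_C = 45 °C → 45 + 273.15 = 318.15 K.
By the Carnot theorem, η_max = 1 − T_C/T_H = 1 − 318.15/719.26 = 0.5577.
W_max = η_max · Q_H = 0.5577 × 305 = 170 kW.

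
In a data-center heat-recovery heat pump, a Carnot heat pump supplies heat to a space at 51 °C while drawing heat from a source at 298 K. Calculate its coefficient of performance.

T_H = 51 °C → 51 + 273.15 = 324.15 K.
The Carnot heat-pump COP is COP_HP = T_H/(T_H − T_C) = 324.15/(324.15 − 298.00) = 12.4.

COP_HP ≈ 12.4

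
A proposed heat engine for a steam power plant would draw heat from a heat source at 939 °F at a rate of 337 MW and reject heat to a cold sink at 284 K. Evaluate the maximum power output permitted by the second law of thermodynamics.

Ẇ_max ≈ 214 MW

T_H = 939 °F → (939 − 32) × 5/9 = 503.89 °C = 777.04 K.
No engine can exceed the Carnot limit: η_max = 1 − T_C/T_H = 1 − 284.00/777.04 = 0.6345.
W_max = η_max · Q_H = 0.6345 × 337 = 214 MW.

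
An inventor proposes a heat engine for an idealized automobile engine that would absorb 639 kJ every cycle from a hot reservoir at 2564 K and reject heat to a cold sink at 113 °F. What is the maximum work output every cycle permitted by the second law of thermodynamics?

W_max ≈ 559.7 kJ

T_C = 113 °F → (113 − 32) × 5/9 = 45.00 °C = 318.15 K.
The upper bound on efficiency is η_max = 1 − T_C/T_H = 1 − 318.15/2564.00 = 0.8759.
W_max = η_max · Q_H = 0.8759 × 639 = 559.7 kJ.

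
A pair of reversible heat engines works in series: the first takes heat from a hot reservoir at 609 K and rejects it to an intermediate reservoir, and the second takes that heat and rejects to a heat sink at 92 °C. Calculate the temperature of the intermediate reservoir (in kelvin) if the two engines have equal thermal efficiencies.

T_m ≈ 472 K

T_C = 92 °C → 92 + 273.15 = 365.15 K.
Equal efficiencies require 1 − T_m/T_H = 1 − T_C/T_m, i.e. T_m/T_H = T_C/T_m, so T_m = √(T_H·T_C) = √(609.00 × 365.15) = 472 K.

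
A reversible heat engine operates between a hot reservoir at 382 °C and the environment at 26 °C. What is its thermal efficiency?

T_H = 382 °C → 382 + 273.15 = 655.15 K.
T_C = 26 °C → 26 + 273.15 = 299.15 K.
η_rev = 1 − T_C/T_H = 1 − 299.15/655.15 = 0.543.

η ≈ 0.543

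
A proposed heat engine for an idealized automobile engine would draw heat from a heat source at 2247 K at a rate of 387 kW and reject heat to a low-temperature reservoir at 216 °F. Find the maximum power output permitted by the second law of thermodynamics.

Ẇ_max ≈ 322 kW

T_C = 216 °F → (216 − 32) × 5/9 = 102.22 °C = 375.37 K.
No engine can exceed the Carnot limit: η_max = 1 − T_C/T_H = 1 − 375.37/2247.00 = 0.8329.
W_max = η_max · Q_H = 0.8329 × 387 = 322 kW.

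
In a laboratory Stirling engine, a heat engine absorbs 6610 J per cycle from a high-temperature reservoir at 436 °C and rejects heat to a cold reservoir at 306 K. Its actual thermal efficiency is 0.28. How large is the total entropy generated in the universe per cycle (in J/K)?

ΔS_univ ≈ 6.23 J/K

T_H = 436 °C → 436 + 273.15 = 709.15 K.
W = η·Q_H = 0.28 × 6610 = 1851 J, so Q_C = Q_H − W = 4759 J.
The hot reservoir loses entropy Q_H/T_H = 6610/709.15 = 9.321 J/K; the cold reservoir gains Q_C/T_C = 4759/306.00 = 15.55 J/K.
ΔS_univ = −Q_H/T_H + Q_C/T_C = 6.23 J/K (> 0, since η = 0.28 < η_Carnot = 0.568).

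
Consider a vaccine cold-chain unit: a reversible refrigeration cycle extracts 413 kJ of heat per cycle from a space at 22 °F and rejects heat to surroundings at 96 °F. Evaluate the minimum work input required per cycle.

T_H = 96 °F → (96 − 32) × 5/9 = 35.56 °C = 308.71 K.
T_C = 22 °F → (22 − 32) × 5/9 = -5.56 °C = 267.59 K.
For a reversible refrigerator, COP_R = T_C/(T_H − T_C) = 267.59/41.11 = 6.5091.
W = Q_C/COP_R = 413/6.5091 = 63.45 kJ.

W_in ≈ 63.45 kJ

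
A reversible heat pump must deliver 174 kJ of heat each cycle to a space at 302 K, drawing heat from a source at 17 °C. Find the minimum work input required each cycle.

W_in ≈ 6.83 kJ

T_C = 17 °C → 17 + 273.15 = 290.15 K.
For a reversible heat pump, COP_HP = T_H/(T_H − T_C) = 302.00/11.85 = 25.4852.
W = Q_H/COP_HP = 174/25.4852 = 6.83 kJ.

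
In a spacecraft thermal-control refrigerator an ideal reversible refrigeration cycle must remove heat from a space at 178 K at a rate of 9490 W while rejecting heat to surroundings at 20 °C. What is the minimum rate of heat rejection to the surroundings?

Q̇_H ≈ 15600 W

T_H = 20 °C → 20 + 273.15 = 293.15 K.
For a reversible cycle Q_H/Q_C = T_H/T_C, so Q_H = Q_C·T_H/T_C = 9490 × 293.15/178.00 = 15600 W.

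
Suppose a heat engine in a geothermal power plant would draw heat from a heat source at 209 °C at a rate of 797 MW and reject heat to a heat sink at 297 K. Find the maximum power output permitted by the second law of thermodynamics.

T_H = 209 °C → 209 + 273.15 = 482.15 K.
The second-law ceiling is the Carnot efficiency, η_max = 1 − T_C/T_H = 1 − 297.00/482.15 = 0.3840.
W_max = η_max · Q_H = 0.3840 × 797 = 306 MW.

Ẇ_max ≈ 306 MW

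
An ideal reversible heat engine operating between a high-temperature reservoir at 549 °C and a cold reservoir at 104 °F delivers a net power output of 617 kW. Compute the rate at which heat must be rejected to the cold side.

Q̇_C ≈ 380 kW

T_H = 549 °C → 549 + 273.15 = 822.15 K.
T_C = 104 °F → (104 − 32) × 5/9 = 40.00 °C = 313.15 K.
Since the cycle is reversible, η = 1 − T_C/T_H = 1 − 313.15/822.15 = 0.6191.
Since Q_C/Q_H = T_C/T_H and Q_H = W/η, Q_C = W·T_C/(T_H − T_C) = 617 × 313.15/509.00 = 380 kW.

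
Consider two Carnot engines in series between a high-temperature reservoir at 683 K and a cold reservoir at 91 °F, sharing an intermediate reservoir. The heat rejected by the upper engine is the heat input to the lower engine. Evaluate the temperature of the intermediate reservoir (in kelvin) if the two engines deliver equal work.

T_m ≈ 494 K

T_C = 91 °F → (91 − 32) × 5/9 = 32.78 °C = 305.93 K.
For reversible stages Q_m = Q_H·(T_m/T_H). Setting W₁ = Q_H(1 − T_m/T_H) equal to W₂ = Q_m(1 − T_C/T_m) = Q_H·(T_m − T_C)/T_H gives T_H − T_m = T_m − T_C, so T_m = (T_H + T_C)/2 = (683.00 + 305.93)/2 = 494 K.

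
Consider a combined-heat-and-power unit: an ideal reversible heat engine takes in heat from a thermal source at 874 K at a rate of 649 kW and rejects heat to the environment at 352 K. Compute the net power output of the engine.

Ẇ ≈ 388 kW

Carnot efficiency: η = 1 − T_C/T_H = 1 − 352.00/874.00 = 0.5973.
W = η·Q_H = 0.5973 × 649 = 388 kW.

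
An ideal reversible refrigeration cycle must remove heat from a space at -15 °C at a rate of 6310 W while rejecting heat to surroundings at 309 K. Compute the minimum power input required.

T_C = -15 °C → -15 + 273.15 = 258.15 K.
COP_R = T_C/(T_H − T_C) = 258.15/50.85 = 5.0767.
W = Q_C/COP_R = 6310/5.0767 = 1240 W.

Ẇ_in ≈ 1240 W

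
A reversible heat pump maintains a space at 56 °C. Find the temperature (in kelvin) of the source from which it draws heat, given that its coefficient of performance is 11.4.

T_H = 56 °C → 56 + 273.15 = 329.15 K.
COP_HP = T_H/(T_H − T_C) ⇒ T_C = T_H·(COP_HP − 1)/COP_HP = 329.15 × (11.4 − 1)/11.4 = 300 K.

T_C ≈ 300 K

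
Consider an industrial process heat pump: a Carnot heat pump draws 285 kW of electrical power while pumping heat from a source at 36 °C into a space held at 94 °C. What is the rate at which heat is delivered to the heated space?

Q̇_H ≈ 1804 kW

T_H = 94 °C → 94 + 273.15 = 367.15 K.
T_C = 36 °C → 36 + 273.15 = 309.15 K.
Reversible heating COP: COP_HP = T_H/(T_H − T_C) = 367.15/58.00 = 6.3302.
Q_H = COP_HP · W = 6.3302 × 285 = 1804 kW.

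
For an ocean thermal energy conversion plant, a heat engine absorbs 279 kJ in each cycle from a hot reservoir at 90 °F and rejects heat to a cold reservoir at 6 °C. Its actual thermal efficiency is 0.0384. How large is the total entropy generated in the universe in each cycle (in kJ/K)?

ΔS_univ ≈ 0.0474 kJ/K

T_H = 90 °F → (90 − 32) × 5/9 = 32.22 °C = 305.37 K.
T_C = 6 °C → 6 + 273.15 = 279.15 K.
W = η·Q_H = 0.0384 × 279 = 10.71 kJ, so Q_C = Q_H − W = 268.3 kJ.
The hot reservoir loses entropy Q_H/T_H = 279/305.37 = 0.9136 kJ/K; the cold reservoir gains Q_C/T_C = 268.3/279.15 = 0.9611 kJ/K.
ΔS_univ = −Q_H/T_H + Q_C/T_C = 0.0474 kJ/K (> 0, since η = 0.0384 < η_Carnot = 0.086).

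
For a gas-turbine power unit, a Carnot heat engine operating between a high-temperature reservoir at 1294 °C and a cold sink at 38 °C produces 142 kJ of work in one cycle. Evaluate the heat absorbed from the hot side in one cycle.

Q_H ≈ 177 kJ

T_H = 1294 °C → 1294 + 273.15 = 1567.15 K.
T_C = 38 °C → 38 + 273.15 = 311.15 K.
Since the cycle is reversible, η = 1 − T_C/T_H = 1 − 311.15/1567.15 = 0.8015.
Q_H = W/η = 142/0.8015 = 177 kJ.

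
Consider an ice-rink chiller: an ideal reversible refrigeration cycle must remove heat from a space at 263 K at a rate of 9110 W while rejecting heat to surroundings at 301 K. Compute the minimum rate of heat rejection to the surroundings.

For a reversible cycle Q_H/Q_C = T_H/T_C, so Q_H = Q_C·T_H/T_C = 9110 × 301.00/263.00 = 10400 W.

Q̇_H ≈ 10400 W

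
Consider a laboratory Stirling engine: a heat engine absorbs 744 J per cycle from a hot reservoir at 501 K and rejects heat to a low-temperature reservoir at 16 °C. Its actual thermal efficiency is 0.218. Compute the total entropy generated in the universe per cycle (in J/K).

ΔS_univ ≈ 0.5271 J/K

T_C = 16 °C → 16 + 273.15 = 289.15 K.
W = η·Q_H = 0.218 × 744 = 162.2 J, so Q_C = Q_H − W = 581.8 J.
The hot reservoir loses entropy Q_H/T_H = 744/501.00 = 1.485 J/K; the cold reservoir gains Q_C/T_C = 581.8/289.15 = 2.012 J/K.
ΔS_univ = −Q_H/T_H + Q_C/T_C = 0.5271 J/K (> 0, since η = 0.218 < η_Carnot = 0.423).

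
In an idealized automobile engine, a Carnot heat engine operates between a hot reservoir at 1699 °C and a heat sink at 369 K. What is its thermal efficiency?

T_H = 1699 °C → 1699 + 273.15 = 1972.15 K.
For a reversible engine, η = 1 − T_C/T_H = 1 − 369.00/1972.15 = 0.813.

η ≈ 0.813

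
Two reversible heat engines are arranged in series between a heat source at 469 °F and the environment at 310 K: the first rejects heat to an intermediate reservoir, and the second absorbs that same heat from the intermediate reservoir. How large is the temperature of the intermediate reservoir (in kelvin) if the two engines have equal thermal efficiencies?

T_H = 469 °F → (469 − 32) × 5/9 = 242.78 °C = 515.93 K.
Equal efficiencies require 1 − T_m/T_H = 1 − T_C/T_m, i.e. T_m/T_H = T_C/T_m, so T_m = √(T_H·T_C) = √(515.93 × 310.00) = 400 K.

T_m ≈ 400 K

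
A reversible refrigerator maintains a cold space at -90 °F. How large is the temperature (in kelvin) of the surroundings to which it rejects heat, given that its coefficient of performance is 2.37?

T_H ≈ 292 K

T_C = -90 °F → (-90 − 32) × 5/9 = -67.78 °C = 205.37 K.
COP_R = T_C/(T_H − T_C) ⇒ T_H = T_C·(1 + 1/COP_R) = 205.37 × (1 + 1/2.37) = 292 K.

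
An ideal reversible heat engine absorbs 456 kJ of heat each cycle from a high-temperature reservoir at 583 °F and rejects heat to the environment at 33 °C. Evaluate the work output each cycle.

W ≈ 215 kJ

T_H = 583 °F → (583 − 32) × 5/9 = 306.11 °C = 579.26 K.
T_C = 33 °C → 33 + 273.15 = 306.15 K.
For a reversible engine, η = 1 − T_C/T_H = 1 − 306.15/579.26 = 0.4715.
W = η·Q_H = 0.4715 × 456 = 215 kJ.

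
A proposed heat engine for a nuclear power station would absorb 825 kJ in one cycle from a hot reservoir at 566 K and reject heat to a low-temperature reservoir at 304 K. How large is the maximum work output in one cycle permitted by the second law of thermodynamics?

W_max ≈ 382 kJ

By the Carnot theorem, η_max = 1 − T_C/T_H = 1 − 304.00/566.00 = 0.4629.
W_max = η_max · Q_H = 0.4629 × 825 = 382 kJ.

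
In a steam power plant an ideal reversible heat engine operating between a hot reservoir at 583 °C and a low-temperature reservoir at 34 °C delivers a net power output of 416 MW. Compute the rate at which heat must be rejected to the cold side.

Q̇_C ≈ 232.7 MW

T_H = 583 °C → 583 + 273.15 = 856.15 K.
T_C = 34 °C → 34 + 273.15 = 307.15 K.
Carnot efficiency: η = 1 − T_C/T_H = 1 − 307.15/856.15 = 0.6412.
Since Q_C/Q_H = T_C/T_H and Q_H = W/η, Q_C = W·T_C/(T_H − T_C) = 416 × 307.15/549.00 = 232.7 MW.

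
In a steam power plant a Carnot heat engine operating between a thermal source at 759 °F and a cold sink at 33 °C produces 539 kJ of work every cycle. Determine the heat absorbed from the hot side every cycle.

T_H = 759 °F → (759 − 32) × 5/9 = 403.89 °C = 677.04 K.
T_C = 33 °C → 33 + 273.15 = 306.15 K.
Carnot efficiency: η = 1 − T_C/T_H = 1 − 306.15/677.04 = 0.5478.
Q_H = W/η = 539/0.5478 = 984 kJ.

Q_H ≈ 984 kJ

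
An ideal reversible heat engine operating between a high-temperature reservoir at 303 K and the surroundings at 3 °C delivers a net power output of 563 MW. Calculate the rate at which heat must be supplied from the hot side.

Q̇_H ≈ 6353 MW

T_C = 3 °C → 3 + 273.15 = 276.15 K.
Since the cycle is reversible, η = 1 − T_C/T_H = 1 − 276.15/303.00 = 0.0886.
Q_H = W/η = 563/0.0886 = 6353 MW.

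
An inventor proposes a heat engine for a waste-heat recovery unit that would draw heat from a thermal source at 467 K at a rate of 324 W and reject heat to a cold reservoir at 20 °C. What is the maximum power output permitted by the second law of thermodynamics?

Ẇ_max ≈ 121 W

T_C = 20 °C → 20 + 273.15 = 293.15 K.
The upper bound on efficiency is η_max = 1 − T_C/T_H = 1 − 293.15/467.00 = 0.3723.
W_max = η_max · Q_H = 0.3723 × 324 = 121 W.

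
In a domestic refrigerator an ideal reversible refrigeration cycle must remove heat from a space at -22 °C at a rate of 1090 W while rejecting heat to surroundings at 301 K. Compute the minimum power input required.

Ẇ_in ≈ 216 W

T_C = -22 °C → -22 + 273.15 = 251.15 K.
COP_R = T_C/(T_H − T_C) = 251.15/49.85 = 5.0381.
W = Q_C/COP_R = 1090/5.0381 = 216 W.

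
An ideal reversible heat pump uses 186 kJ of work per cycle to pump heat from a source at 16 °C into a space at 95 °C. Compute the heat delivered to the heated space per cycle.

Q_H ≈ 866.8 kJ

T_H = 95 °C → 95 + 273.15 = 368.15 K.
T_C = 16 °C → 16 + 273.15 = 289.15 K.
The Carnot heat-pump COP is COP_HP = T_H/(T_H − T_C) = 368.15/79.00 = 4.6601.
Q_H = COP_HP · W = 4.6601 × 186 = 866.8 kJ.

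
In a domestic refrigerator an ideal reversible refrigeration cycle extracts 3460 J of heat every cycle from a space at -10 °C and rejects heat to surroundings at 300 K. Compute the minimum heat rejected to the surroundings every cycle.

T_C = -10 °C → -10 + 273.15 = 263.15 K.
For a reversible cycle Q_H/Q_C = T_H/T_C, so Q_H = Q_C·T_H/T_C = 3460 × 300.00/263.15 = 3940 J.

Q_H ≈ 3940 J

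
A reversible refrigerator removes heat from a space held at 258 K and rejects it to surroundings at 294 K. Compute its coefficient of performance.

COP_R ≈ 7.17

Carnot COP: COP_R = T_C/(T_H − T_C) = 258.00/(294.00 − 258.00) = 7.17.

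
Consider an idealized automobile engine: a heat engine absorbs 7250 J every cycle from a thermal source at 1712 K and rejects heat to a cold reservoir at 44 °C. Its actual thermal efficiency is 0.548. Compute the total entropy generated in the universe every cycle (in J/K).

ΔS_univ ≈ 6.098 J/K

T_C = 44 °C → 44 + 273.15 = 317.15 K.
W = η·Q_H = 0.548 × 7250 = 3973 J, so Q_C = Q_H − W = 3277 J.
The hot reservoir loses entropy Q_H/T_H = 7250/1712.00 = 4.235 J/K; the cold reservoir gains Q_C/T_C = 3277/317.15 = 10.33 J/K.
ΔS_univ = −Q_H/T_H + Q_C/T_C = 6.098 J/K (> 0, since η = 0.548 < η_Carnot = 0.815).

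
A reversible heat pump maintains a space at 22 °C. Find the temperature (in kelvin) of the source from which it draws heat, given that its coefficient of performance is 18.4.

T_C ≈ 279 K

T_H = 22 °C → 22 + 273.15 = 295.15 K.
COP_HP = T_H/(T_H − T_C) ⇒ T_C = T_H·(COP_HP − 1)/COP_HP = 295.15 × (18.4 − 1)/18.4 = 279 K.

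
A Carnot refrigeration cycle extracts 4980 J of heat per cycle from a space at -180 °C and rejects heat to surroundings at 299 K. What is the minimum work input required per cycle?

W_in ≈ 11010 J

T_C = -180 °C → -180 + 273.15 = 93.15 K.
Carnot COP: COP_R = T_C/(T_H − T_C) = 93.15/205.85 = 0.4525.
W = Q_C/COP_R = 4980/0.4525 = 11010 J.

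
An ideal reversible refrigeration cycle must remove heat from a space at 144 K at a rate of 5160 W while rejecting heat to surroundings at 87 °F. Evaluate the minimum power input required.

Ẇ_in ≈ 5720 W

T_H = 87 °F → (87 − 32) × 5/9 = 30.56 °C = 303.71 K.
Carnot COP: COP_R = T_C/(T_H − T_C) = 144.00/159.71 = 0.9017.
W = Q_C/COP_R = 5160/0.9017 = 5720 W.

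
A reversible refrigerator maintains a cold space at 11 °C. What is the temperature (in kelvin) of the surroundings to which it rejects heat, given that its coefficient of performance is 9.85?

T_H ≈ 313 K

T_C = 11 °C → 11 + 273.15 = 284.15 K.
COP_R = T_C/(T_H − T_C) ⇒ T_H = T_C·(1 + 1/COP_R) = 284.15 × (1 + 1/9.85) = 313 K.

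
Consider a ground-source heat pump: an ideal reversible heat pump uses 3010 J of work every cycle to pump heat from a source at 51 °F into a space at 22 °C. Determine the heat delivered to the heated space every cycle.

T_H = 22 °C → 22 + 273.15 = 295.15 K.
T_C = 51 °F → (51 − 32) × 5/9 = 10.56 °C = 283.71 K.
COP_HP = T_H/(T_H − T_C) = 295.15/11.44 = 25.7898.
Q_H = COP_HP · W = 25.7898 × 3010 = 77600 J.

Q_H ≈ 77600 J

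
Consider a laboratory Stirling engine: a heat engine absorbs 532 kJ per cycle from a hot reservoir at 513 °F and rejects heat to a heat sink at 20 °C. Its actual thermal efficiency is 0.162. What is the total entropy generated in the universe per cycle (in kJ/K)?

T_H = 513 °F → (513 − 32) × 5/9 = 267.22 °C = 540.37 K.
T_C = 20 °C → 20 + 273.15 = 293.15 K.
W = η·Q_H = 0.162 × 532 = 86.18 kJ, so Q_C = Q_H − W = 445.8 kJ.
Entropy balance on the reservoirs: −Q_H/T_H = -0.9845 kJ/K, +Q_C/T_C = 1.521 kJ/K.
ΔS_univ = −Q_H/T_H + Q_C/T_C = 0.536 kJ/K (> 0, since η = 0.162 < η_Carnot = 0.458).

ΔS_univ ≈ 0.536 kJ/K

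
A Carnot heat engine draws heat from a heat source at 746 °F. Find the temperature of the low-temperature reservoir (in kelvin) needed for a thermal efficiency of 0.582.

T_C ≈ 280 K

T_H = 746 °F → (746 − 32) × 5/9 = 396.67 °C = 669.82 K.
From η = 1 − T_C/T_H, T_C = T_H·(1 − η) = 669.82 × (1 − 0.582) = 280 K.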